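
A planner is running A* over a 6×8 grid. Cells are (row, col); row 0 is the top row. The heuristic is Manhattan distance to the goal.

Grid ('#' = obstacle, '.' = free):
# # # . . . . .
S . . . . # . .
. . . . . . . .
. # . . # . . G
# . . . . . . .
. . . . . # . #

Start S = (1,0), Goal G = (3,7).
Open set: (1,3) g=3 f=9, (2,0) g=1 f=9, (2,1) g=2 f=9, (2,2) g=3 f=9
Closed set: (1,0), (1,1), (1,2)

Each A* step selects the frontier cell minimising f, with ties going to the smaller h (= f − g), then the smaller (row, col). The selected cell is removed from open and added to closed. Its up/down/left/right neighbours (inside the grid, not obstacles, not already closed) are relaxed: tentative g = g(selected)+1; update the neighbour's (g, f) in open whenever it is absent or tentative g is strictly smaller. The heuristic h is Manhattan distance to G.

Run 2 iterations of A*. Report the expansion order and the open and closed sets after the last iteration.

step 1: expand (1,3) (f=9, h=6) → closed; open now [(0,3) g=4 f=11, (1,4) g=4 f=9, (2,0) g=1 f=9, (2,1) g=2 f=9, (2,2) g=3 f=9, (2,3) g=4 f=9]
step 2: expand (1,4) (f=9, h=5) → closed; open now [(0,3) g=4 f=11, (0,4) g=5 f=11, (2,0) g=1 f=9, (2,1) g=2 f=9, (2,2) g=3 f=9, (2,3) g=4 f=9, (2,4) g=5 f=9]

order=[(1,3) → (1,4)]; open=[(0,3) g=4 f=11, (0,4) g=5 f=11, (2,0) g=1 f=9, (2,1) g=2 f=9, (2,2) g=3 f=9, (2,3) g=4 f=9, (2,4) g=5 f=9]; closed=[(1,0), (1,1), (1,2), (1,3), (1,4)]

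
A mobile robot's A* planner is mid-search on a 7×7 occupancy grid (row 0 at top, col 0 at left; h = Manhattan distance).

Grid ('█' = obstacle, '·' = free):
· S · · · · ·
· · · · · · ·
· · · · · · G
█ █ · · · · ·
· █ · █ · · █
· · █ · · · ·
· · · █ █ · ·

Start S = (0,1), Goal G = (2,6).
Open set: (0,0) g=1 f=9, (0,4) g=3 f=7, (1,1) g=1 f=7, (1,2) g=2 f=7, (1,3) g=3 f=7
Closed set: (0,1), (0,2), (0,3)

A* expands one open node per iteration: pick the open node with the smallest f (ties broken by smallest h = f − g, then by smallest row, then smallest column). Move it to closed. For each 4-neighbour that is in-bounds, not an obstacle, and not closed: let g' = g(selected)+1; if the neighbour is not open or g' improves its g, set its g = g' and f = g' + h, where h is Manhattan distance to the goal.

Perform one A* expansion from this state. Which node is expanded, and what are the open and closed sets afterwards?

expanded=(0,4); open=[(0,0) g=1 f=9, (0,5) g=4 f=7, (1,1) g=1 f=7, (1,2) g=2 f=7, (1,3) g=3 f=7, (1,4) g=4 f=7]; closed=[(0,1), (0,2), (0,3), (0,4)]

step 1: expand (0,4) (f=7, h=4) → closed; open now [(0,0) g=1 f=9, (0,5) g=4 f=7, (1,1) g=1 f=7, (1,2) g=2 f=7, (1,3) g=3 f=7, (1,4) g=4 f=7]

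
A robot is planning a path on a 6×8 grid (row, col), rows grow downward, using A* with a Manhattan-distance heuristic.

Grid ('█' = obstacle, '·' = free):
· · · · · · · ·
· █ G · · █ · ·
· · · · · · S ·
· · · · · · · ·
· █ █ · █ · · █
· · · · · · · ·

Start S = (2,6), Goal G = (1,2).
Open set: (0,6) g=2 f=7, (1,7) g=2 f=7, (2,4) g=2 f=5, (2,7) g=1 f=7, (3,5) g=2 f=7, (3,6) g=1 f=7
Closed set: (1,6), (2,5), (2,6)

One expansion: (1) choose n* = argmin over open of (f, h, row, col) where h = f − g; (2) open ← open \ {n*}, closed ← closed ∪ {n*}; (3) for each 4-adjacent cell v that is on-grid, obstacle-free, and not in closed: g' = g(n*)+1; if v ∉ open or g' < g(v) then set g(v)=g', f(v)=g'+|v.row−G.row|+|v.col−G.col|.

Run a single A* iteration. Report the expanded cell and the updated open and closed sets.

step 1: expand (2,4) (f=5, h=3) → closed; open now [(0,6) g=2 f=7, (1,4) g=3 f=5, (1,7) g=2 f=7, (2,3) g=3 f=5, (2,7) g=1 f=7, (3,4) g=3 f=7, (3,5) g=2 f=7, (3,6) g=1 f=7]

expanded=(2,4); open=[(0,6) g=2 f=7, (1,4) g=3 f=5, (1,7) g=2 f=7, (2,3) g=3 f=5, (2,7) g=1 f=7, (3,4) g=3 f=7, (3,5) g=2 f=7, (3,6) g=1 f=7]; closed=[(1,6), (2,4), (2,5), (2,6)]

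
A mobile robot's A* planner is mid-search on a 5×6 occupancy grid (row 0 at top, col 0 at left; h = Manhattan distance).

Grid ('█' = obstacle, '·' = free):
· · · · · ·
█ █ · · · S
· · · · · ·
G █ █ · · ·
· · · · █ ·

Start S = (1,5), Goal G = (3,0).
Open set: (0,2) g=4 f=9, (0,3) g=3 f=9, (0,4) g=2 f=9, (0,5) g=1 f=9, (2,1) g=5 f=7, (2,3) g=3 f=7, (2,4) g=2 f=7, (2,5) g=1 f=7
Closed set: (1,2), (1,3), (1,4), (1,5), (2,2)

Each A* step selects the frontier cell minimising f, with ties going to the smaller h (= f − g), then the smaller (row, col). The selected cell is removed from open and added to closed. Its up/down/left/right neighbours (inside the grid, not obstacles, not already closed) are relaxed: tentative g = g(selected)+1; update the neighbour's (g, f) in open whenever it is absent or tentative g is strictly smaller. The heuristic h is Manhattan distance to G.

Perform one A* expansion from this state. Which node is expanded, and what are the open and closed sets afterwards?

expanded=(2,1); open=[(0,2) g=4 f=9, (0,3) g=3 f=9, (0,4) g=2 f=9, (0,5) g=1 f=9, (2,0) g=6 f=7, (2,3) g=3 f=7, (2,4) g=2 f=7, (2,5) g=1 f=7]; closed=[(1,2), (1,3), (1,4), (1,5), (2,1), (2,2)]

step 1: expand (2,1) (f=7, h=2) → closed; open now [(0,2) g=4 f=9, (0,3) g=3 f=9, (0,4) g=2 f=9, (0,5) g=1 f=9, (2,0) g=6 f=7, (2,3) g=3 f=7, (2,4) g=2 f=7, (2,5) g=1 f=7]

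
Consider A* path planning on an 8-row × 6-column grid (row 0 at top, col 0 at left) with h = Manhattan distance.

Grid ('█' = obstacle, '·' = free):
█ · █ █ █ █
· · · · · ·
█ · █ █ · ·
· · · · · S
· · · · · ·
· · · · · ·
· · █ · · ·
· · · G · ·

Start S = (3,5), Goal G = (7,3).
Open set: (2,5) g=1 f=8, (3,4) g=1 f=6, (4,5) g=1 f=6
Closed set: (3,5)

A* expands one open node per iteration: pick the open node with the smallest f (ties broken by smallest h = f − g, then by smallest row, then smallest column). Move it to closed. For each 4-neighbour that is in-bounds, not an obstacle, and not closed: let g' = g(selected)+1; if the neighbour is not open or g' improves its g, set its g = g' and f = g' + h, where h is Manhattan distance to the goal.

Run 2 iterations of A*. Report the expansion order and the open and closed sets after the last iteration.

order=[(3,4) → (3,3)]; open=[(2,4) g=2 f=8, (2,5) g=1 f=8, (3,2) g=3 f=8, (4,3) g=3 f=6, (4,4) g=2 f=6, (4,5) g=1 f=6]; closed=[(3,3), (3,4), (3,5)]

step 1: expand (3,4) (f=6, h=5) → closed; open now [(2,4) g=2 f=8, (2,5) g=1 f=8, (3,3) g=2 f=6, (4,4) g=2 f=6, (4,5) g=1 f=6]
step 2: expand (3,3) (f=6, h=4) → closed; open now [(2,4) g=2 f=8, (2,5) g=1 f=8, (3,2) g=3 f=8, (4,3) g=3 f=6, (4,4) g=2 f=6, (4,5) g=1 f=6]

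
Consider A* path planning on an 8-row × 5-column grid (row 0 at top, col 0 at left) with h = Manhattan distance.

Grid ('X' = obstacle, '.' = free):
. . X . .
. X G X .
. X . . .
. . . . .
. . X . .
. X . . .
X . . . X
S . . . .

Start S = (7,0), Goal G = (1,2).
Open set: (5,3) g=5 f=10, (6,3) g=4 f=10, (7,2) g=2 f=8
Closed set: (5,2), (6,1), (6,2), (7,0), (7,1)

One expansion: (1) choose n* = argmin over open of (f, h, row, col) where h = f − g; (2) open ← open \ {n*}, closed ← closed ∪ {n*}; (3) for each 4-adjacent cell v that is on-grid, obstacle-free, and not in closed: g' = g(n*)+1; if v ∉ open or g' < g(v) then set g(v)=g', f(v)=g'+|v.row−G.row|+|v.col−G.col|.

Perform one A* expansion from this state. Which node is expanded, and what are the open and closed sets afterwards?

expanded=(7,2); open=[(5,3) g=5 f=10, (6,3) g=4 f=10, (7,3) g=3 f=10]; closed=[(5,2), (6,1), (6,2), (7,0), (7,1), (7,2)]

step 1: expand (7,2) (f=8, h=6) → closed; open now [(5,3) g=5 f=10, (6,3) g=4 f=10, (7,3) g=3 f=10]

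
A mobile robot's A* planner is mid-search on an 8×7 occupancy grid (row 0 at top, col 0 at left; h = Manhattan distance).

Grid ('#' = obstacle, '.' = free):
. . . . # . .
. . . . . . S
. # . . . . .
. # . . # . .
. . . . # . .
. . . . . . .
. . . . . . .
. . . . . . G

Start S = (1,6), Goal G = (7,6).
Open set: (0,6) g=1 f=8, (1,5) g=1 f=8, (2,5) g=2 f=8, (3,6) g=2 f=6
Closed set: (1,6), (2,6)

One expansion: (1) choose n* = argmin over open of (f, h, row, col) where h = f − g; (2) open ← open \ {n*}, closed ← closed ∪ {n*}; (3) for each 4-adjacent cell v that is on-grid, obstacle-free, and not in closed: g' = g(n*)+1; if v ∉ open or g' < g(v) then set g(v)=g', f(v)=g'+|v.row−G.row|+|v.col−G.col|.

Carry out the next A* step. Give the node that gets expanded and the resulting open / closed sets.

expanded=(3,6); open=[(0,6) g=1 f=8, (1,5) g=1 f=8, (2,5) g=2 f=8, (3,5) g=3 f=8, (4,6) g=3 f=6]; closed=[(1,6), (2,6), (3,6)]

step 1: expand (3,6) (f=6, h=4) → closed; open now [(0,6) g=1 f=8, (1,5) g=1 f=8, (2,5) g=2 f=8, (3,5) g=3 f=8, (4,6) g=3 f=6]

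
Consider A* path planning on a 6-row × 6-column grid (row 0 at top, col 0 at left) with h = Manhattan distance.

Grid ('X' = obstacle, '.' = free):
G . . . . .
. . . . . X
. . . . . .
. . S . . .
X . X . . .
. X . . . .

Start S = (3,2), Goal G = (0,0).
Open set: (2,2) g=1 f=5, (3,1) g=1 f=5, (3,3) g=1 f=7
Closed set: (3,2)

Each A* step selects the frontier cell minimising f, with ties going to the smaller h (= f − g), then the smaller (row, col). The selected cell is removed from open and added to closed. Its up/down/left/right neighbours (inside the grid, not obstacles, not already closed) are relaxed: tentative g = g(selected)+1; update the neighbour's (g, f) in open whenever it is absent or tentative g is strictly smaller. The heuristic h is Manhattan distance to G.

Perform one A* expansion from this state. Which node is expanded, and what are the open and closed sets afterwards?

step 1: expand (2,2) (f=5, h=4) → closed; open now [(1,2) g=2 f=5, (2,1) g=2 f=5, (2,3) g=2 f=7, (3,1) g=1 f=5, (3,3) g=1 f=7]

expanded=(2,2); open=[(1,2) g=2 f=5, (2,1) g=2 f=5, (2,3) g=2 f=7, (3,1) g=1 f=5, (3,3) g=1 f=7]; closed=[(2,2), (3,2)]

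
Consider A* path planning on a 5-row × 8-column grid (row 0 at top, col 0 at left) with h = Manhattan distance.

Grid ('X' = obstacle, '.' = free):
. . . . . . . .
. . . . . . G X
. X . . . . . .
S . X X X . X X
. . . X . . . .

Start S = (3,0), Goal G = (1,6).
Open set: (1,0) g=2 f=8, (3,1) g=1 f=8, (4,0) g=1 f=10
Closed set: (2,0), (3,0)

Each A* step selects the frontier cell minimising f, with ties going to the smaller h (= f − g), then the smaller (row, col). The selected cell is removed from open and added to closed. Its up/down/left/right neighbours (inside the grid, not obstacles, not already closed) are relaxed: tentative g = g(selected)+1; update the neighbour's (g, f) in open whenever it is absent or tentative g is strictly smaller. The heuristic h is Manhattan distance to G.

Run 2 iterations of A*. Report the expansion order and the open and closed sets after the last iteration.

order=[(1,0) → (1,1)]; open=[(0,0) g=3 f=10, (0,1) g=4 f=10, (1,2) g=4 f=8, (3,1) g=1 f=8, (4,0) g=1 f=10]; closed=[(1,0), (1,1), (2,0), (3,0)]

step 1: expand (1,0) (f=8, h=6) → closed; open now [(0,0) g=3 f=10, (1,1) g=3 f=8, (3,1) g=1 f=8, (4,0) g=1 f=10]
step 2: expand (1,1) (f=8, h=5) → closed; open now [(0,0) g=3 f=10, (0,1) g=4 f=10, (1,2) g=4 f=8, (3,1) g=1 f=8, (4,0) g=1 f=10]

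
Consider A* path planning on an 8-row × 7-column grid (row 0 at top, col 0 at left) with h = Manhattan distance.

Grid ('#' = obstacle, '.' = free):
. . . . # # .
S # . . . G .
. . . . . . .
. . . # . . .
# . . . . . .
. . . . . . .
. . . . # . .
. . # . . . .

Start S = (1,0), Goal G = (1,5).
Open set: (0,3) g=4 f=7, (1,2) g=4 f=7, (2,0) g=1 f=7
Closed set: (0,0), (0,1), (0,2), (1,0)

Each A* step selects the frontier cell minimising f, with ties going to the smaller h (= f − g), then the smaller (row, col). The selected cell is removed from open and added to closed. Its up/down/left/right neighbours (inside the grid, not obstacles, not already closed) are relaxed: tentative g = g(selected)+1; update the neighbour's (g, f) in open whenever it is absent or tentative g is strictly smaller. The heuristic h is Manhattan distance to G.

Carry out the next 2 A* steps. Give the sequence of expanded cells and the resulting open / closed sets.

step 1: expand (0,3) (f=7, h=3) → closed; open now [(1,2) g=4 f=7, (1,3) g=5 f=7, (2,0) g=1 f=7]
step 2: expand (1,3) (f=7, h=2) → closed; open now [(1,2) g=4 f=7, (1,4) g=6 f=7, (2,0) g=1 f=7, (2,3) g=6 f=9]

order=[(0,3) → (1,3)]; open=[(1,2) g=4 f=7, (1,4) g=6 f=7, (2,0) g=1 f=7, (2,3) g=6 f=9]; closed=[(0,0), (0,1), (0,2), (0,3), (1,0), (1,3)]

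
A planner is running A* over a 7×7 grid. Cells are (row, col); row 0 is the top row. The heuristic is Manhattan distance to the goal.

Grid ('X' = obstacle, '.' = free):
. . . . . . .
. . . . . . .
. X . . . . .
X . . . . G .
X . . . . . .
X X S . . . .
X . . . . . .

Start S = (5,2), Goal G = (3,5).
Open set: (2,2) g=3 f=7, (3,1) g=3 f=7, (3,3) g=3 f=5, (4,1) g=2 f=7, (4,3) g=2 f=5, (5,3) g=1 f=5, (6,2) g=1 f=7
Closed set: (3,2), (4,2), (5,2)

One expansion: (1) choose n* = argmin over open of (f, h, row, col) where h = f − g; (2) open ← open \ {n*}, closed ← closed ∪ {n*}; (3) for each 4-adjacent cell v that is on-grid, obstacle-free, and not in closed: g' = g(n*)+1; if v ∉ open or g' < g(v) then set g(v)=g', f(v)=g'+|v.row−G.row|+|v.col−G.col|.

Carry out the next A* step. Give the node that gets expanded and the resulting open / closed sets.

step 1: expand (3,3) (f=5, h=2) → closed; open now [(2,2) g=3 f=7, (2,3) g=4 f=7, (3,1) g=3 f=7, (3,4) g=4 f=5, (4,1) g=2 f=7, (4,3) g=2 f=5, (5,3) g=1 f=5, (6,2) g=1 f=7]

expanded=(3,3); open=[(2,2) g=3 f=7, (2,3) g=4 f=7, (3,1) g=3 f=7, (3,4) g=4 f=5, (4,1) g=2 f=7, (4,3) g=2 f=5, (5,3) g=1 f=5, (6,2) g=1 f=7]; closed=[(3,2), (3,3), (4,2), (5,2)]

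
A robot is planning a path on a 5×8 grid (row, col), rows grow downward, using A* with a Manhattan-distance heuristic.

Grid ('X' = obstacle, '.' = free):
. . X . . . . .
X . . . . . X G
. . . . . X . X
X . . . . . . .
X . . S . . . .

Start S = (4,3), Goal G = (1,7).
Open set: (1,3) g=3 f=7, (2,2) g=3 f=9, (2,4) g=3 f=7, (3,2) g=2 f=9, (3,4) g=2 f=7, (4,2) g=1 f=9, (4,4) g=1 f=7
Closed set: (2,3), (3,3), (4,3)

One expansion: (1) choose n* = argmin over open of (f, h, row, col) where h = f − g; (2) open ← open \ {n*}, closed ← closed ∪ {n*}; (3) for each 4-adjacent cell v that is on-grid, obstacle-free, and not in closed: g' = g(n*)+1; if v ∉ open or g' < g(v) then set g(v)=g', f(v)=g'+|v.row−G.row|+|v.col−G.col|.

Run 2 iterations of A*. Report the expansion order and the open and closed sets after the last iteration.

step 1: expand (1,3) (f=7, h=4) → closed; open now [(0,3) g=4 f=9, (1,2) g=4 f=9, (1,4) g=4 f=7, (2,2) g=3 f=9, (2,4) g=3 f=7, (3,2) g=2 f=9, (3,4) g=2 f=7, (4,2) g=1 f=9, (4,4) g=1 f=7]
step 2: expand (1,4) (f=7, h=3) → closed; open now [(0,3) g=4 f=9, (0,4) g=5 f=9, (1,2) g=4 f=9, (1,5) g=5 f=7, (2,2) g=3 f=9, (2,4) g=3 f=7, (3,2) g=2 f=9, (3,4) g=2 f=7, (4,2) g=1 f=9, (4,4) g=1 f=7]

order=[(1,3) → (1,4)]; open=[(0,3) g=4 f=9, (0,4) g=5 f=9, (1,2) g=4 f=9, (1,5) g=5 f=7, (2,2) g=3 f=9, (2,4) g=3 f=7, (3,2) g=2 f=9, (3,4) g=2 f=7, (4,2) g=1 f=9, (4,4) g=1 f=7]; closed=[(1,3), (1,4), (2,3), (3,3), (4,3)]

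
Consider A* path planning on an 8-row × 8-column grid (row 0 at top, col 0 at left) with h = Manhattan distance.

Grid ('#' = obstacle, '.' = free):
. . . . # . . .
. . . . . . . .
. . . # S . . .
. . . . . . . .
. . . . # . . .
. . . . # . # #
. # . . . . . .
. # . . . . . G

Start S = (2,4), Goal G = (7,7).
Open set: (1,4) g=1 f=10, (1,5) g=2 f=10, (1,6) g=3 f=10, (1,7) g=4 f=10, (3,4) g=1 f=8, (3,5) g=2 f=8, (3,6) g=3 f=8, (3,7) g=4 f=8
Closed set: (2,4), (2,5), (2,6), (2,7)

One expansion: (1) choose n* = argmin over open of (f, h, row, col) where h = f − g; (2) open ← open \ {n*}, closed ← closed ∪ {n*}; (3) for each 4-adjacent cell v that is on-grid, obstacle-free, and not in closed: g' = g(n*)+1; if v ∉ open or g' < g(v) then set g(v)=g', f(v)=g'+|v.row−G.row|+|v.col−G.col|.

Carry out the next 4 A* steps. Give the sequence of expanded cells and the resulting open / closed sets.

step 1: expand (3,7) (f=8, h=4) → closed; open now [(1,4) g=1 f=10, (1,5) g=2 f=10, (1,6) g=3 f=10, (1,7) g=4 f=10, (3,4) g=1 f=8, (3,5) g=2 f=8, (3,6) g=3 f=8, (4,7) g=5 f=8]
step 2: expand (4,7) (f=8, h=3) → closed; open now [(1,4) g=1 f=10, (1,5) g=2 f=10, (1,6) g=3 f=10, (1,7) g=4 f=10, (3,4) g=1 f=8, (3,5) g=2 f=8, (3,6) g=3 f=8, (4,6) g=6 f=10]
step 3: expand (3,6) (f=8, h=5) → closed; open now [(1,4) g=1 f=10, (1,5) g=2 f=10, (1,6) g=3 f=10, (1,7) g=4 f=10, (3,4) g=1 f=8, (3,5) g=2 f=8, (4,6) g=4 f=8]
step 4: expand (4,6) (f=8, h=4) → closed; open now [(1,4) g=1 f=10, (1,5) g=2 f=10, (1,6) g=3 f=10, (1,7) g=4 f=10, (3,4) g=1 f=8, (3,5) g=2 f=8, (4,5) g=5 f=10]

order=[(3,7) → (4,7) → (3,6) → (4,6)]; open=[(1,4) g=1 f=10, (1,5) g=2 f=10, (1,6) g=3 f=10, (1,7) g=4 f=10, (3,4) g=1 f=8, (3,5) g=2 f=8, (4,5) g=5 f=10]; closed=[(2,4), (2,5), (2,6), (2,7), (3,6), (3,7), (4,6), (4,7)]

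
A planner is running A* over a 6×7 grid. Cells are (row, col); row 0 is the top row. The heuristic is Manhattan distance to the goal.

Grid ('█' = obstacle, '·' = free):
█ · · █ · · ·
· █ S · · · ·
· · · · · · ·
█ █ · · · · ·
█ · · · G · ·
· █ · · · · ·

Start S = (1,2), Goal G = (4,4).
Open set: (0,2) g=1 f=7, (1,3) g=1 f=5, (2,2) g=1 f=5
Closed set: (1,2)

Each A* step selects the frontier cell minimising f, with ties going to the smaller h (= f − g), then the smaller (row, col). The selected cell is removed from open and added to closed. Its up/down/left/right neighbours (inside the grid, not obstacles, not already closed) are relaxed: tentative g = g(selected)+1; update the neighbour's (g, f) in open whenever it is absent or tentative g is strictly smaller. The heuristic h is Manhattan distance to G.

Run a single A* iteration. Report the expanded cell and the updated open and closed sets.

expanded=(1,3); open=[(0,2) g=1 f=7, (1,4) g=2 f=5, (2,2) g=1 f=5, (2,3) g=2 f=5]; closed=[(1,2), (1,3)]

step 1: expand (1,3) (f=5, h=4) → closed; open now [(0,2) g=1 f=7, (1,4) g=2 f=5, (2,2) g=1 f=5, (2,3) g=2 f=5]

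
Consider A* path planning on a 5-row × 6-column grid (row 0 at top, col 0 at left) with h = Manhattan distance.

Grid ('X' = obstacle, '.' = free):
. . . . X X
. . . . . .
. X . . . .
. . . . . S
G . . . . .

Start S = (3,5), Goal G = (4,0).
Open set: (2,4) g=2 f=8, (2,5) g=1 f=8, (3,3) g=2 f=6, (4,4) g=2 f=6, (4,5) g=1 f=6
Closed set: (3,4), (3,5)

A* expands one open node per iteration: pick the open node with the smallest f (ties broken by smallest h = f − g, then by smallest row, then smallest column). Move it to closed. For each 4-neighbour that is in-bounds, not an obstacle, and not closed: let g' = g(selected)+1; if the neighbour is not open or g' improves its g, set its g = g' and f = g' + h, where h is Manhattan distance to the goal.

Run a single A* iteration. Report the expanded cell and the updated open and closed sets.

expanded=(3,3); open=[(2,3) g=3 f=8, (2,4) g=2 f=8, (2,5) g=1 f=8, (3,2) g=3 f=6, (4,3) g=3 f=6, (4,4) g=2 f=6, (4,5) g=1 f=6]; closed=[(3,3), (3,4), (3,5)]

step 1: expand (3,3) (f=6, h=4) → closed; open now [(2,3) g=3 f=8, (2,4) g=2 f=8, (2,5) g=1 f=8, (3,2) g=3 f=6, (4,3) g=3 f=6, (4,4) g=2 f=6, (4,5) g=1 f=6]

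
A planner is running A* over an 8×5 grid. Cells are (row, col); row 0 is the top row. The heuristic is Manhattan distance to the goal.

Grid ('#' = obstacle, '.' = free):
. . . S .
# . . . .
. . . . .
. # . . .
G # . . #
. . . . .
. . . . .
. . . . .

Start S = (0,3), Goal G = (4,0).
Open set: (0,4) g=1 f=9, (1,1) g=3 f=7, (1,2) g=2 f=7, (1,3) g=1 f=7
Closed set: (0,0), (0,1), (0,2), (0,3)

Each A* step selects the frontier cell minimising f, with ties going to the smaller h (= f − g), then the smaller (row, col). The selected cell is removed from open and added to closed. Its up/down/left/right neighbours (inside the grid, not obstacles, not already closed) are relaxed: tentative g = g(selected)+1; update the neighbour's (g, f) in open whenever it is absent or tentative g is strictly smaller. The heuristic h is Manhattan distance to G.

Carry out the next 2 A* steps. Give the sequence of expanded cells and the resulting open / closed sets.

order=[(1,1) → (2,1)]; open=[(0,4) g=1 f=9, (1,2) g=2 f=7, (1,3) g=1 f=7, (2,0) g=5 f=7, (2,2) g=5 f=9]; closed=[(0,0), (0,1), (0,2), (0,3), (1,1), (2,1)]

step 1: expand (1,1) (f=7, h=4) → closed; open now [(0,4) g=1 f=9, (1,2) g=2 f=7, (1,3) g=1 f=7, (2,1) g=4 f=7]
step 2: expand (2,1) (f=7, h=3) → closed; open now [(0,4) g=1 f=9, (1,2) g=2 f=7, (1,3) g=1 f=7, (2,0) g=5 f=7, (2,2) g=5 f=9]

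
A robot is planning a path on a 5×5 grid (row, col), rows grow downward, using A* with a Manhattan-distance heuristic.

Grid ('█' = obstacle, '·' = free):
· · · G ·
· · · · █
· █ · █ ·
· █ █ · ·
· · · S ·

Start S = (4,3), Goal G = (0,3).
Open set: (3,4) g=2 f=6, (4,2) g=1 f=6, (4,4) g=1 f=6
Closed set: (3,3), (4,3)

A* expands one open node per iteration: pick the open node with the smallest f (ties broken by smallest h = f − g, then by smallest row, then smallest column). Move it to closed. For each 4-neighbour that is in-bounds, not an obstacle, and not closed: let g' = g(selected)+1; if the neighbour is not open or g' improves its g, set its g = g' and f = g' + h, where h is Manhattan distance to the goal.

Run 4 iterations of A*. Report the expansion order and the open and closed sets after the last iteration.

step 1: expand (3,4) (f=6, h=4) → closed; open now [(2,4) g=3 f=6, (4,2) g=1 f=6, (4,4) g=1 f=6]
step 2: expand (2,4) (f=6, h=3) → closed; open now [(4,2) g=1 f=6, (4,4) g=1 f=6]
step 3: expand (4,2) (f=6, h=5) → closed; open now [(4,1) g=2 f=8, (4,4) g=1 f=6]
step 4: expand (4,4) (f=6, h=5) → closed; open now [(4,1) g=2 f=8]

order=[(3,4) → (2,4) → (4,2) → (4,4)]; open=[(4,1) g=2 f=8]; closed=[(2,4), (3,3), (3,4), (4,2), (4,3), (4,4)]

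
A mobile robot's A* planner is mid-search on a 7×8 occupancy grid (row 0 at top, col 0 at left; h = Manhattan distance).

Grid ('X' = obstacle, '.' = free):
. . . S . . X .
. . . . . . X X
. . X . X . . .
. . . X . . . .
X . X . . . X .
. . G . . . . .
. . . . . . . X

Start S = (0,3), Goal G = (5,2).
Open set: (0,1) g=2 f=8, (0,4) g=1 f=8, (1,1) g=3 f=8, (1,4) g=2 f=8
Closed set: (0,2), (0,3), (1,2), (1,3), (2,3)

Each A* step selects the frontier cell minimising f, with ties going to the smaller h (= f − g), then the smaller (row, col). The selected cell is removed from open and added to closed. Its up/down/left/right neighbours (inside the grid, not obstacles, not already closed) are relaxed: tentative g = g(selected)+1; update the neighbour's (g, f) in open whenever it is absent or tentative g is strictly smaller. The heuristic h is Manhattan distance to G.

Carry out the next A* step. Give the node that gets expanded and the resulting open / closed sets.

expanded=(1,1); open=[(0,1) g=2 f=8, (0,4) g=1 f=8, (1,0) g=4 f=10, (1,4) g=2 f=8, (2,1) g=4 f=8]; closed=[(0,2), (0,3), (1,1), (1,2), (1,3), (2,3)]

step 1: expand (1,1) (f=8, h=5) → closed; open now [(0,1) g=2 f=8, (0,4) g=1 f=8, (1,0) g=4 f=10, (1,4) g=2 f=8, (2,1) g=4 f=8]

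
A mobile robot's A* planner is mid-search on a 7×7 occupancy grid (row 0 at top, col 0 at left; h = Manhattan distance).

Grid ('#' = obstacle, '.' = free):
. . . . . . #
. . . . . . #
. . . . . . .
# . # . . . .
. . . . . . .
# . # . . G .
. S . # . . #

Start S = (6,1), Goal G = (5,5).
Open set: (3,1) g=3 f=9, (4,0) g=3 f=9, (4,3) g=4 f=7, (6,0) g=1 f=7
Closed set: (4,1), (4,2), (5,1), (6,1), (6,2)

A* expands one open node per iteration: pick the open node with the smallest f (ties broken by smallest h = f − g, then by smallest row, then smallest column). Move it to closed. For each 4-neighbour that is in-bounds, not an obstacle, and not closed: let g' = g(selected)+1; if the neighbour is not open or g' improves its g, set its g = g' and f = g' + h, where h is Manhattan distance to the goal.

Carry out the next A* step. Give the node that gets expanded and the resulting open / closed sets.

step 1: expand (4,3) (f=7, h=3) → closed; open now [(3,1) g=3 f=9, (3,3) g=5 f=9, (4,0) g=3 f=9, (4,4) g=5 f=7, (5,3) g=5 f=7, (6,0) g=1 f=7]

expanded=(4,3); open=[(3,1) g=3 f=9, (3,3) g=5 f=9, (4,0) g=3 f=9, (4,4) g=5 f=7, (5,3) g=5 f=7, (6,0) g=1 f=7]; closed=[(4,1), (4,2), (4,3), (5,1), (6,1), (6,2)]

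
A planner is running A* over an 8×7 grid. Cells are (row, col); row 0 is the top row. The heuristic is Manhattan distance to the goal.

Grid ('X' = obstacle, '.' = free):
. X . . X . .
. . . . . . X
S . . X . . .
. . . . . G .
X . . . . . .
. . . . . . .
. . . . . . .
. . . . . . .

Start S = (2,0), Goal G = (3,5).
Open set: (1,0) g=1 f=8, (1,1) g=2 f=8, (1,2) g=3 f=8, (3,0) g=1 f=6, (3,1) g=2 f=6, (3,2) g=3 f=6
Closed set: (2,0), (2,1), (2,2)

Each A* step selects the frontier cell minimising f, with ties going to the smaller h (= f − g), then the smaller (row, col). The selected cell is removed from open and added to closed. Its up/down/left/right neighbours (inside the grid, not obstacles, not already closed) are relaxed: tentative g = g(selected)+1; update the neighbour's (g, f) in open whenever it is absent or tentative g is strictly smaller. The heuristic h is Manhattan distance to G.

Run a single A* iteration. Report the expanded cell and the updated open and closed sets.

expanded=(3,2); open=[(1,0) g=1 f=8, (1,1) g=2 f=8, (1,2) g=3 f=8, (3,0) g=1 f=6, (3,1) g=2 f=6, (3,3) g=4 f=6, (4,2) g=4 f=8]; closed=[(2,0), (2,1), (2,2), (3,2)]

step 1: expand (3,2) (f=6, h=3) → closed; open now [(1,0) g=1 f=8, (1,1) g=2 f=8, (1,2) g=3 f=8, (3,0) g=1 f=6, (3,1) g=2 f=6, (3,3) g=4 f=6, (4,2) g=4 f=8]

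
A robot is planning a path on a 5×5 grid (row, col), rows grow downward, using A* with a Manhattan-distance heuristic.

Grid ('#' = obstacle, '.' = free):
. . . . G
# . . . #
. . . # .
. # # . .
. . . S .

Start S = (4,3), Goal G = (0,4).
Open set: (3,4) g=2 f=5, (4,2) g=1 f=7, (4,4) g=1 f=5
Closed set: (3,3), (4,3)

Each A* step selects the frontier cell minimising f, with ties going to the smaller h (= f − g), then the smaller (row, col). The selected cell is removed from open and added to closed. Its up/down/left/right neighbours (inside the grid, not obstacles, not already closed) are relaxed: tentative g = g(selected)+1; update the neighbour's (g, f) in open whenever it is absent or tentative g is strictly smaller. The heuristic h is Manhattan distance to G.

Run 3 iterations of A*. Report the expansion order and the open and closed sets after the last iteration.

step 1: expand (3,4) (f=5, h=3) → closed; open now [(2,4) g=3 f=5, (4,2) g=1 f=7, (4,4) g=1 f=5]
step 2: expand (2,4) (f=5, h=2) → closed; open now [(4,2) g=1 f=7, (4,4) g=1 f=5]
step 3: expand (4,4) (f=5, h=4) → closed; open now [(4,2) g=1 f=7]

order=[(3,4) → (2,4) → (4,4)]; open=[(4,2) g=1 f=7]; closed=[(2,4), (3,3), (3,4), (4,3), (4,4)]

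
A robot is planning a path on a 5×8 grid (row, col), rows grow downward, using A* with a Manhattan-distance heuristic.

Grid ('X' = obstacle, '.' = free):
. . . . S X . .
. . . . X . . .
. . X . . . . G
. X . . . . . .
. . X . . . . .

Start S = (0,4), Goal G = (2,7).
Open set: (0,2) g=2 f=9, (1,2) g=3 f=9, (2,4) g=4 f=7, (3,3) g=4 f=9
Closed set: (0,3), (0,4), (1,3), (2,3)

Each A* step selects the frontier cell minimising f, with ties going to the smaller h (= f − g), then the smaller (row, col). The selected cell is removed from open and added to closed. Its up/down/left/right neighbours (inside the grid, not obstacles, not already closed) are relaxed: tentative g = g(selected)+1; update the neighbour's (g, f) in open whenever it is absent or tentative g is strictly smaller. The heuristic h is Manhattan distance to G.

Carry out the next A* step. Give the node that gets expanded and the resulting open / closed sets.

step 1: expand (2,4) (f=7, h=3) → closed; open now [(0,2) g=2 f=9, (1,2) g=3 f=9, (2,5) g=5 f=7, (3,3) g=4 f=9, (3,4) g=5 f=9]

expanded=(2,4); open=[(0,2) g=2 f=9, (1,2) g=3 f=9, (2,5) g=5 f=7, (3,3) g=4 f=9, (3,4) g=5 f=9]; closed=[(0,3), (0,4), (1,3), (2,3), (2,4)]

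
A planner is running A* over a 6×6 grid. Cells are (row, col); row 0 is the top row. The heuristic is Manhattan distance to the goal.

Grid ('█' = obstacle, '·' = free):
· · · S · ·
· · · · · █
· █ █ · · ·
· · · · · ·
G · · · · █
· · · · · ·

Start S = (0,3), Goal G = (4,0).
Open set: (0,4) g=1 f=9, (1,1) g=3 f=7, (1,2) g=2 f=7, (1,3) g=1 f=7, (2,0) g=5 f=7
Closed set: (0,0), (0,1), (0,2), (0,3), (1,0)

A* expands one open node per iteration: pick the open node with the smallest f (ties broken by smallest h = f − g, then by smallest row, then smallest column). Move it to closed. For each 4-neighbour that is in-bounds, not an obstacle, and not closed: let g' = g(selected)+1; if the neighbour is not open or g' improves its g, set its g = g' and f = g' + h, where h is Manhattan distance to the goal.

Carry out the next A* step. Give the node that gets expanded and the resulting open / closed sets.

expanded=(2,0); open=[(0,4) g=1 f=9, (1,1) g=3 f=7, (1,2) g=2 f=7, (1,3) g=1 f=7, (3,0) g=6 f=7]; closed=[(0,0), (0,1), (0,2), (0,3), (1,0), (2,0)]

step 1: expand (2,0) (f=7, h=2) → closed; open now [(0,4) g=1 f=9, (1,1) g=3 f=7, (1,2) g=2 f=7, (1,3) g=1 f=7, (3,0) g=6 f=7]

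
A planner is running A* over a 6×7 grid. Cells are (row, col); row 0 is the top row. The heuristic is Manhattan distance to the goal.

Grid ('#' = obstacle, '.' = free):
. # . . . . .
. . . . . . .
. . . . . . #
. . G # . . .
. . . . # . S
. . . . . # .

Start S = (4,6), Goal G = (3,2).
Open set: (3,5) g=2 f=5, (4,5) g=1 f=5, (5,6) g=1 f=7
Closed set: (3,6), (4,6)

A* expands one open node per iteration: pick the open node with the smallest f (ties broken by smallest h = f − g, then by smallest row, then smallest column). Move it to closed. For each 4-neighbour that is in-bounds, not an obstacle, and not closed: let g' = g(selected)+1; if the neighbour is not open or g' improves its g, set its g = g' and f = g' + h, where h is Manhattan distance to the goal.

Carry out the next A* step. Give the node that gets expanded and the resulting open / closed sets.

step 1: expand (3,5) (f=5, h=3) → closed; open now [(2,5) g=3 f=7, (3,4) g=3 f=5, (4,5) g=1 f=5, (5,6) g=1 f=7]

expanded=(3,5); open=[(2,5) g=3 f=7, (3,4) g=3 f=5, (4,5) g=1 f=5, (5,6) g=1 f=7]; closed=[(3,5), (3,6), (4,6)]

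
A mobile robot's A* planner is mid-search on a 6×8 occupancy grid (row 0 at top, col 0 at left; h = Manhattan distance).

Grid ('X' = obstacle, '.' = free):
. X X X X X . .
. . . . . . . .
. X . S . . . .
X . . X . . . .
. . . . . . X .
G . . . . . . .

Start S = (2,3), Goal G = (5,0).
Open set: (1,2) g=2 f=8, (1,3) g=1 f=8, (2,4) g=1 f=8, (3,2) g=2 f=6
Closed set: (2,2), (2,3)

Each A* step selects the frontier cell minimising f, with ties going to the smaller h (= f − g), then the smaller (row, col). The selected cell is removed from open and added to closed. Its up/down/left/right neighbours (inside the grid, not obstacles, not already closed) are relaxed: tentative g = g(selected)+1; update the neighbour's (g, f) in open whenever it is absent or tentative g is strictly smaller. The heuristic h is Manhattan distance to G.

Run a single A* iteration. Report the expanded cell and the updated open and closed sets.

step 1: expand (3,2) (f=6, h=4) → closed; open now [(1,2) g=2 f=8, (1,3) g=1 f=8, (2,4) g=1 f=8, (3,1) g=3 f=6, (4,2) g=3 f=6]

expanded=(3,2); open=[(1,2) g=2 f=8, (1,3) g=1 f=8, (2,4) g=1 f=8, (3,1) g=3 f=6, (4,2) g=3 f=6]; closed=[(2,2), (2,3), (3,2)]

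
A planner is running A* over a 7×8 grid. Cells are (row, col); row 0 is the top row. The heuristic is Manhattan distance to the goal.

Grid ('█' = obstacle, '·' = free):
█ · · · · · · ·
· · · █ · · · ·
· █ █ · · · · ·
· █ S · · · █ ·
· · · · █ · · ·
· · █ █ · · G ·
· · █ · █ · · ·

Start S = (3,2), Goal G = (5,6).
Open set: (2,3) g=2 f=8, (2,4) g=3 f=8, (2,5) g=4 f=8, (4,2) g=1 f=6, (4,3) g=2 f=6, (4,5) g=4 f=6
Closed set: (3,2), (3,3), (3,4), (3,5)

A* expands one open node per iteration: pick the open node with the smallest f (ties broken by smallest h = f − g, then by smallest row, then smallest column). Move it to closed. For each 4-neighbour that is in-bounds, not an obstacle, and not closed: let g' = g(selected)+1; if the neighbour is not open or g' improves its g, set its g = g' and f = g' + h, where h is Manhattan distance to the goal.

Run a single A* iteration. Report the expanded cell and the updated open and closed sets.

expanded=(4,5); open=[(2,3) g=2 f=8, (2,4) g=3 f=8, (2,5) g=4 f=8, (4,2) g=1 f=6, (4,3) g=2 f=6, (4,6) g=5 f=6, (5,5) g=5 f=6]; closed=[(3,2), (3,3), (3,4), (3,5), (4,5)]

step 1: expand (4,5) (f=6, h=2) → closed; open now [(2,3) g=2 f=8, (2,4) g=3 f=8, (2,5) g=4 f=8, (4,2) g=1 f=6, (4,3) g=2 f=6, (4,6) g=5 f=6, (5,5) g=5 f=6]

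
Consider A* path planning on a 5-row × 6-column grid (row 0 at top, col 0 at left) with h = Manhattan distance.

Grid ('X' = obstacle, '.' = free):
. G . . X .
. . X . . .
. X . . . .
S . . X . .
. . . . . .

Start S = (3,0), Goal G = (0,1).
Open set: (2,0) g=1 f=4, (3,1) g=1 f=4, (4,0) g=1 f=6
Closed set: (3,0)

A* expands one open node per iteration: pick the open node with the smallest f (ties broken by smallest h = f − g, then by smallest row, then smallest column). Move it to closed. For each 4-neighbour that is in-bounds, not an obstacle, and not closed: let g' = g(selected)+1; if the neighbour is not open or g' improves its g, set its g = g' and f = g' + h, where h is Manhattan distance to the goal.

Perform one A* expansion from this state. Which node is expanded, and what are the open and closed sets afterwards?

expanded=(2,0); open=[(1,0) g=2 f=4, (3,1) g=1 f=4, (4,0) g=1 f=6]; closed=[(2,0), (3,0)]

step 1: expand (2,0) (f=4, h=3) → closed; open now [(1,0) g=2 f=4, (3,1) g=1 f=4, (4,0) g=1 f=6]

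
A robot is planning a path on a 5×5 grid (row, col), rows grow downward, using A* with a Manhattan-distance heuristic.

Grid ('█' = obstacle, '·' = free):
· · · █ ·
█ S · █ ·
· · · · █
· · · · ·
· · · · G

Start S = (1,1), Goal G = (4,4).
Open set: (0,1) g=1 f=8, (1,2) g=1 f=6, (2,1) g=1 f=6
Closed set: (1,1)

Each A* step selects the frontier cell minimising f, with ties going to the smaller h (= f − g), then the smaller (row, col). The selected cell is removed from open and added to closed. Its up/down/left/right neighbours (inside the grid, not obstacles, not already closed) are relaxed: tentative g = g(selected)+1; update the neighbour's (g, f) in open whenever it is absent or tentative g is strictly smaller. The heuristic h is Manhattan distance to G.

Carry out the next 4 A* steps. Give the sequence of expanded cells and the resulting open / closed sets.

order=[(1,2) → (2,2) → (2,3) → (3,3)]; open=[(0,1) g=1 f=8, (0,2) g=2 f=8, (2,1) g=1 f=6, (3,2) g=3 f=6, (3,4) g=5 f=6, (4,3) g=5 f=6]; closed=[(1,1), (1,2), (2,2), (2,3), (3,3)]

step 1: expand (1,2) (f=6, h=5) → closed; open now [(0,1) g=1 f=8, (0,2) g=2 f=8, (2,1) g=1 f=6, (2,2) g=2 f=6]
step 2: expand (2,2) (f=6, h=4) → closed; open now [(0,1) g=1 f=8, (0,2) g=2 f=8, (2,1) g=1 f=6, (2,3) g=3 f=6, (3,2) g=3 f=6]
step 3: expand (2,3) (f=6, h=3) → closed; open now [(0,1) g=1 f=8, (0,2) g=2 f=8, (2,1) g=1 f=6, (3,2) g=3 f=6, (3,3) g=4 f=6]
step 4: expand (3,3) (f=6, h=2) → closed; open now [(0,1) g=1 f=8, (0,2) g=2 f=8, (2,1) g=1 f=6, (3,2) g=3 f=6, (3,4) g=5 f=6, (4,3) g=5 f=6]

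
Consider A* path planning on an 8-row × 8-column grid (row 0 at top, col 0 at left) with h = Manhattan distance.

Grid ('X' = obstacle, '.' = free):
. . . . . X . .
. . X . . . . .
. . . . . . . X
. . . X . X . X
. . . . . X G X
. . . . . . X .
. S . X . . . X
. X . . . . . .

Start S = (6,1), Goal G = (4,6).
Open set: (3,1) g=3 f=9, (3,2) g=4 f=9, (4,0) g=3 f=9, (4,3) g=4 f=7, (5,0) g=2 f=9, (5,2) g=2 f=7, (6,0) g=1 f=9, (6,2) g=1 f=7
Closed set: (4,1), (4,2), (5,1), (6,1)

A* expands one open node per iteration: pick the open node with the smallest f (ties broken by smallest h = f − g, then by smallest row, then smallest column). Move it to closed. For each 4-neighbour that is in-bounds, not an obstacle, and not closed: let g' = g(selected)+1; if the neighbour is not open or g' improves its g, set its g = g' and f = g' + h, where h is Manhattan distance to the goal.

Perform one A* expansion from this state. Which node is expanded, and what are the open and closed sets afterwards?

expanded=(4,3); open=[(3,1) g=3 f=9, (3,2) g=4 f=9, (4,0) g=3 f=9, (4,4) g=5 f=7, (5,0) g=2 f=9, (5,2) g=2 f=7, (5,3) g=5 f=9, (6,0) g=1 f=9, (6,2) g=1 f=7]; closed=[(4,1), (4,2), (4,3), (5,1), (6,1)]

step 1: expand (4,3) (f=7, h=3) → closed; open now [(3,1) g=3 f=9, (3,2) g=4 f=9, (4,0) g=3 f=9, (4,4) g=5 f=7, (5,0) g=2 f=9, (5,2) g=2 f=7, (5,3) g=5 f=9, (6,0) g=1 f=9, (6,2) g=1 f=7]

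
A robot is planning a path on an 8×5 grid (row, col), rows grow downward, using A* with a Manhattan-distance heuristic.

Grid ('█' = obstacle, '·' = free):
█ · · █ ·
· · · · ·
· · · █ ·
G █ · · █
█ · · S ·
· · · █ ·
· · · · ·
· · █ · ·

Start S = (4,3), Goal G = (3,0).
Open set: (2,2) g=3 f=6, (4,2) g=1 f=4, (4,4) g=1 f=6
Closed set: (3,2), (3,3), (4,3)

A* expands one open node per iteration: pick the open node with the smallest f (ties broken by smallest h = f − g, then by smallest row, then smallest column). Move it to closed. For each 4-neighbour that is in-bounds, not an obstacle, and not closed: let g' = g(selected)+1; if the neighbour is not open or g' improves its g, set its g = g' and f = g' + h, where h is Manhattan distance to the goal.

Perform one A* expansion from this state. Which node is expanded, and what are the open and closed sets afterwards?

step 1: expand (4,2) (f=4, h=3) → closed; open now [(2,2) g=3 f=6, (4,1) g=2 f=4, (4,4) g=1 f=6, (5,2) g=2 f=6]

expanded=(4,2); open=[(2,2) g=3 f=6, (4,1) g=2 f=4, (4,4) g=1 f=6, (5,2) g=2 f=6]; closed=[(3,2), (3,3), (4,2), (4,3)]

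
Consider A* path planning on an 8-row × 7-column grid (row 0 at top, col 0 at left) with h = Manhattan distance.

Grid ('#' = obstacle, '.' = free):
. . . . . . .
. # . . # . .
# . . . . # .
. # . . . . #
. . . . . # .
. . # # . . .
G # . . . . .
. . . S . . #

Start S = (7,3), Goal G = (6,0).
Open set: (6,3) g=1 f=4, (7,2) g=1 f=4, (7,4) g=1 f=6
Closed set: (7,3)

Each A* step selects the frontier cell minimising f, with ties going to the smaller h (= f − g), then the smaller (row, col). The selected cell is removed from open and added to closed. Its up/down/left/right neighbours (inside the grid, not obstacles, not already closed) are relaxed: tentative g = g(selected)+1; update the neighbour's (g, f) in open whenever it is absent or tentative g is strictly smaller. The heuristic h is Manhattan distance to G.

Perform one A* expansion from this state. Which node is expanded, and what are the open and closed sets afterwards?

step 1: expand (6,3) (f=4, h=3) → closed; open now [(6,2) g=2 f=4, (6,4) g=2 f=6, (7,2) g=1 f=4, (7,4) g=1 f=6]

expanded=(6,3); open=[(6,2) g=2 f=4, (6,4) g=2 f=6, (7,2) g=1 f=4, (7,4) g=1 f=6]; closed=[(6,3), (7,3)]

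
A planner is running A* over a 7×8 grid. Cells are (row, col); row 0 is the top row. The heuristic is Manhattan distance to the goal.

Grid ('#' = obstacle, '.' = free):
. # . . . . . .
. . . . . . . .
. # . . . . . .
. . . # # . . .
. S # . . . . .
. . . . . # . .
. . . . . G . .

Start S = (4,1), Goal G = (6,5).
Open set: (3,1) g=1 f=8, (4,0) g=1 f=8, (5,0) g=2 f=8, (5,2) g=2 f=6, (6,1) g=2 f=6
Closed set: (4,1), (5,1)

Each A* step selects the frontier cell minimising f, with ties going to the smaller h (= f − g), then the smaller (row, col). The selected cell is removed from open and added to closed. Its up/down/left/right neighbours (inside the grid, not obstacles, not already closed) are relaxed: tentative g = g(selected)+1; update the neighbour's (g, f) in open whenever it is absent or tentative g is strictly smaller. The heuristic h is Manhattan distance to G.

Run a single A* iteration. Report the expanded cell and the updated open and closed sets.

step 1: expand (5,2) (f=6, h=4) → closed; open now [(3,1) g=1 f=8, (4,0) g=1 f=8, (5,0) g=2 f=8, (5,3) g=3 f=6, (6,1) g=2 f=6, (6,2) g=3 f=6]

expanded=(5,2); open=[(3,1) g=1 f=8, (4,0) g=1 f=8, (5,0) g=2 f=8, (5,3) g=3 f=6, (6,1) g=2 f=6, (6,2) g=3 f=6]; closed=[(4,1), (5,1), (5,2)]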